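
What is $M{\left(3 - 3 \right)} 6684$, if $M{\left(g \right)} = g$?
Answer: $0$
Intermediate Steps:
$M{\left(3 - 3 \right)} 6684 = \left(3 - 3\right) 6684 = 0 \cdot 6684 = 0$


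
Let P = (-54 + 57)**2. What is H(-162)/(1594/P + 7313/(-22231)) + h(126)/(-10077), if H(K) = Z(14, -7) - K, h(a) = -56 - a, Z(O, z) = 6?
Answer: 345158354198/356427490569 ≈ 0.96838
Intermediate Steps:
P = 9 (P = 3**2 = 9)
H(K) = 6 - K
H(-162)/(1594/P + 7313/(-22231)) + h(126)/(-10077) = (6 - 1*(-162))/(1594/9 + 7313/(-22231)) + (-56 - 1*126)/(-10077) = (6 + 162)/(1594*(1/9) + 7313*(-1/22231)) + (-56 - 126)*(-1/10077) = 168/(1594/9 - 7313/22231) - 182*(-1/10077) = 168/(35370397/200079) + 182/10077 = 168*(200079/35370397) + 182/10077 = 33613272/35370397 + 182/10077 = 345158354198/356427490569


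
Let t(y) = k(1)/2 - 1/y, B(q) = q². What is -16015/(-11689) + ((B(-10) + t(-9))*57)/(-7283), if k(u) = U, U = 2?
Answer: 147808925/255392961 ≈ 0.57875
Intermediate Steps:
k(u) = 2
t(y) = 1 - 1/y (t(y) = 2/2 - 1/y = 2*(½) - 1/y = 1 - 1/y)
-16015/(-11689) + ((B(-10) + t(-9))*57)/(-7283) = -16015/(-11689) + (((-10)² + (-1 - 9)/(-9))*57)/(-7283) = -16015*(-1/11689) + ((100 - ⅑*(-10))*57)*(-1/7283) = 16015/11689 + ((100 + 10/9)*57)*(-1/7283) = 16015/11689 + ((910/9)*57)*(-1/7283) = 16015/11689 + (17290/3)*(-1/7283) = 16015/11689 - 17290/21849 = 147808925/255392961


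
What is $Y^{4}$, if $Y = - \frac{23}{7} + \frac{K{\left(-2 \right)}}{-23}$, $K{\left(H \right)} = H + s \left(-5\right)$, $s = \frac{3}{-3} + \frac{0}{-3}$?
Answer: $\frac{91506250000}{671898241} \approx 136.19$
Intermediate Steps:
$s = -1$ ($s = 3 \left(- \frac{1}{3}\right) + 0 \left(- \frac{1}{3}\right) = -1 + 0 = -1$)
$K{\left(H \right)} = 5 + H$ ($K{\left(H \right)} = H - -5 = H + 5 = 5 + H$)
$Y = - \frac{550}{161}$ ($Y = - \frac{23}{7} + \frac{5 - 2}{-23} = \left(-23\right) \frac{1}{7} + 3 \left(- \frac{1}{23}\right) = - \frac{23}{7} - \frac{3}{23} = - \frac{550}{161} \approx -3.4161$)
$Y^{4} = \left(- \frac{550}{161}\right)^{4} = \frac{91506250000}{671898241}$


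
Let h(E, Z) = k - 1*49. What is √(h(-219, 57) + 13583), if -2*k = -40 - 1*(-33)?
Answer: 95*√6/2 ≈ 116.35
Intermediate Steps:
k = 7/2 (k = -(-40 - 1*(-33))/2 = -(-40 + 33)/2 = -½*(-7) = 7/2 ≈ 3.5000)
h(E, Z) = -91/2 (h(E, Z) = 7/2 - 1*49 = 7/2 - 49 = -91/2)
√(h(-219, 57) + 13583) = √(-91/2 + 13583) = √(27075/2) = 95*√6/2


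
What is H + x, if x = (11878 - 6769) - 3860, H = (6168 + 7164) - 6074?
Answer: 8507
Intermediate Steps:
H = 7258 (H = 13332 - 6074 = 7258)
x = 1249 (x = 5109 - 3860 = 1249)
H + x = 7258 + 1249 = 8507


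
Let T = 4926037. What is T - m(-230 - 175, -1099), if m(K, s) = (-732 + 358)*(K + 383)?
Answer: 4917809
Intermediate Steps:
m(K, s) = -143242 - 374*K (m(K, s) = -374*(383 + K) = -143242 - 374*K)
T - m(-230 - 175, -1099) = 4926037 - (-143242 - 374*(-230 - 175)) = 4926037 - (-143242 - 374*(-405)) = 4926037 - (-143242 + 151470) = 4926037 - 1*8228 = 4926037 - 8228 = 4917809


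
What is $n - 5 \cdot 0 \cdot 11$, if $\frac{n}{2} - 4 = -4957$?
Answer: $-9906$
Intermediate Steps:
$n = -9906$ ($n = 8 + 2 \left(-4957\right) = 8 - 9914 = -9906$)
$n - 5 \cdot 0 \cdot 11 = -9906 - 5 \cdot 0 \cdot 11 = -9906 - 0 \cdot 11 = -9906 - 0 = -9906 + 0 = -9906$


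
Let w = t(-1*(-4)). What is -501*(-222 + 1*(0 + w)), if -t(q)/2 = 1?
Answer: 112224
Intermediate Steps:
t(q) = -2 (t(q) = -2*1 = -2)
w = -2
-501*(-222 + 1*(0 + w)) = -501*(-222 + 1*(0 - 2)) = -501*(-222 + 1*(-2)) = -501*(-222 - 2) = -501*(-224) = 112224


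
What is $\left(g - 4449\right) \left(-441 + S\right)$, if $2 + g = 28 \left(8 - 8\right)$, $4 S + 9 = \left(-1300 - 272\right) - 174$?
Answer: $\frac{15663069}{4} \approx 3.9158 \cdot 10^{6}$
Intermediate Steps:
$S = - \frac{1755}{4}$ ($S = - \frac{9}{4} + \frac{\left(-1300 - 272\right) - 174}{4} = - \frac{9}{4} + \frac{-1572 - 174}{4} = - \frac{9}{4} + \frac{1}{4} \left(-1746\right) = - \frac{9}{4} - \frac{873}{2} = - \frac{1755}{4} \approx -438.75$)
$g = -2$ ($g = -2 + 28 \left(8 - 8\right) = -2 + 28 \cdot 0 = -2 + 0 = -2$)
$\left(g - 4449\right) \left(-441 + S\right) = \left(-2 - 4449\right) \left(-441 - \frac{1755}{4}\right) = \left(-4451\right) \left(- \frac{3519}{4}\right) = \frac{15663069}{4}$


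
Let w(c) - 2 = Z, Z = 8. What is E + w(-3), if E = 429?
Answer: 439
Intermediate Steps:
w(c) = 10 (w(c) = 2 + 8 = 10)
E + w(-3) = 429 + 10 = 439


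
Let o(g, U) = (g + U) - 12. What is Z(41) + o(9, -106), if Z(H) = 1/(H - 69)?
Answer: -3053/28 ≈ -109.04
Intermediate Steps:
o(g, U) = -12 + U + g (o(g, U) = (U + g) - 12 = -12 + U + g)
Z(H) = 1/(-69 + H)
Z(41) + o(9, -106) = 1/(-69 + 41) + (-12 - 106 + 9) = 1/(-28) - 109 = -1/28 - 109 = -3053/28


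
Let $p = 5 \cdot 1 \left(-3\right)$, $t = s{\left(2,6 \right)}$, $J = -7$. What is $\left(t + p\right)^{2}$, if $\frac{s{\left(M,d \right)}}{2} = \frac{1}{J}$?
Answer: $\frac{11449}{49} \approx 233.65$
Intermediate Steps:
$s{\left(M,d \right)} = - \frac{2}{7}$ ($s{\left(M,d \right)} = \frac{2}{-7} = 2 \left(- \frac{1}{7}\right) = - \frac{2}{7}$)
$t = - \frac{2}{7} \approx -0.28571$
$p = -15$ ($p = 5 \left(-3\right) = -15$)
$\left(t + p\right)^{2} = \left(- \frac{2}{7} - 15\right)^{2} = \left(- \frac{107}{7}\right)^{2} = \frac{11449}{49}$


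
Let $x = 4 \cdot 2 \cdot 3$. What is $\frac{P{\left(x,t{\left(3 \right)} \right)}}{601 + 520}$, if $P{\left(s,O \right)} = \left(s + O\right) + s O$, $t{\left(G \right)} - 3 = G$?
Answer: $\frac{174}{1121} \approx 0.15522$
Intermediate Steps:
$t{\left(G \right)} = 3 + G$
$x = 24$ ($x = 8 \cdot 3 = 24$)
$P{\left(s,O \right)} = O + s + O s$ ($P{\left(s,O \right)} = \left(O + s\right) + O s = O + s + O s$)
$\frac{P{\left(x,t{\left(3 \right)} \right)}}{601 + 520} = \frac{\left(3 + 3\right) + 24 + \left(3 + 3\right) 24}{601 + 520} = \frac{6 + 24 + 6 \cdot 24}{1121} = \left(6 + 24 + 144\right) \frac{1}{1121} = 174 \cdot \frac{1}{1121} = \frac{174}{1121}$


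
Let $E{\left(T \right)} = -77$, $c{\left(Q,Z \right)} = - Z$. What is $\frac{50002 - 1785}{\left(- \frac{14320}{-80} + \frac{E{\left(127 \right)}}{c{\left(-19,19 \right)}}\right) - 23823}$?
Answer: $- \frac{916123}{449159} \approx -2.0396$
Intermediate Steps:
$\frac{50002 - 1785}{\left(- \frac{14320}{-80} + \frac{E{\left(127 \right)}}{c{\left(-19,19 \right)}}\right) - 23823} = \frac{50002 - 1785}{\left(- \frac{14320}{-80} - \frac{77}{\left(-1\right) 19}\right) - 23823} = \frac{48217}{\left(\left(-14320\right) \left(- \frac{1}{80}\right) - \frac{77}{-19}\right) - 23823} = \frac{48217}{\left(179 - - \frac{77}{19}\right) - 23823} = \frac{48217}{\left(179 + \frac{77}{19}\right) - 23823} = \frac{48217}{\frac{3478}{19} - 23823} = \frac{48217}{- \frac{449159}{19}} = 48217 \left(- \frac{19}{449159}\right) = - \frac{916123}{449159}$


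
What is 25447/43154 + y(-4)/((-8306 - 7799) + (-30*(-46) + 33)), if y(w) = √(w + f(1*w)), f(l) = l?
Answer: 25447/43154 - I*√2/7346 ≈ 0.58968 - 0.00019251*I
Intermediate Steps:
y(w) = √2*√w (y(w) = √(w + 1*w) = √(w + w) = √(2*w) = √2*√w)
25447/43154 + y(-4)/((-8306 - 7799) + (-30*(-46) + 33)) = 25447/43154 + (√2*√(-4))/((-8306 - 7799) + (-30*(-46) + 33)) = 25447*(1/43154) + (√2*(2*I))/(-16105 + (1380 + 33)) = 25447/43154 + (2*I*√2)/(-16105 + 1413) = 25447/43154 + (2*I*√2)/(-14692) = 25447/43154 + (2*I*√2)*(-1/14692) = 25447/43154 - I*√2/7346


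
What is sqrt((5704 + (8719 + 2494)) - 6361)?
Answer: 2*sqrt(2639) ≈ 102.74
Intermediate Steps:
sqrt((5704 + (8719 + 2494)) - 6361) = sqrt((5704 + 11213) - 6361) = sqrt(16917 - 6361) = sqrt(10556) = 2*sqrt(2639)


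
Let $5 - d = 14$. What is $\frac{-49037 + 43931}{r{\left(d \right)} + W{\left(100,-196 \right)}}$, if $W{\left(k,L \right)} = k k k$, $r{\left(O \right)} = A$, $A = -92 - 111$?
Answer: $- \frac{5106}{999797} \approx -0.005107$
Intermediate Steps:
$d = -9$ ($d = 5 - 14 = -9$)
$A = -203$
$r{\left(O \right)} = -203$
$W{\left(k,L \right)} = k^{3}$ ($W{\left(k,L \right)} = k^{2} k = k^{3}$)
$\frac{-49037 + 43931}{r{\left(d \right)} + W{\left(100,-196 \right)}} = \frac{-49037 + 43931}{-203 + 100^{3}} = - \frac{5106}{-203 + 1000000} = - \frac{5106}{999797}$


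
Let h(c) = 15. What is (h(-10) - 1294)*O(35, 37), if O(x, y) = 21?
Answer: -26859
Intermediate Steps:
(h(-10) - 1294)*O(35, 37) = (15 - 1294)*21 = -1279*21 = -26859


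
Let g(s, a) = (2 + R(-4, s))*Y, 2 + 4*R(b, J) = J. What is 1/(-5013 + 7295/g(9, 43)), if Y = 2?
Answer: -3/12121 ≈ -0.00024750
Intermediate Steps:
R(b, J) = -½ + J/4
g(s, a) = 3 + s/2 (g(s, a) = (2 + (-½ + s/4))*2 = (3/2 + s/4)*2 = 3 + s/2)
1/(-5013 + 7295/g(9, 43)) = 1/(-5013 + 7295/(3 + (½)*9)) = 1/(-5013 + 7295/(3 + 9/2)) = 1/(-5013 + 7295/(15/2)) = 1/(-5013 + 7295*(2/15)) = 1/(-5013 + 2918/3) = 1/(-12121/3) = -3/12121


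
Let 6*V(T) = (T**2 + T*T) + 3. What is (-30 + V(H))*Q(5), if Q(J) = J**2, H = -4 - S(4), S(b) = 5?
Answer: -125/2 ≈ -62.500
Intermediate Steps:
H = -9 (H = -4 - 1*5 = -4 - 5 = -9)
V(T) = 1/2 + T**2/3 (V(T) = ((T**2 + T*T) + 3)/6 = ((T**2 + T**2) + 3)/6 = (2*T**2 + 3)/6 = (3 + 2*T**2)/6 = 1/2 + T**2/3)
(-30 + V(H))*Q(5) = (-30 + (1/2 + (1/3)*(-9)**2))*5**2 = (-30 + (1/2 + (1/3)*81))*25 = (-30 + (1/2 + 27))*25 = (-30 + 55/2)*25 = -5/2*25 = -125/2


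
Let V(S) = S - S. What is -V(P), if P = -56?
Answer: 0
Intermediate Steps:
V(S) = 0
-V(P) = -1*0 = 0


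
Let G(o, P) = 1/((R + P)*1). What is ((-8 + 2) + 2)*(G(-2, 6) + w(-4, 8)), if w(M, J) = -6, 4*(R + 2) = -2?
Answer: 160/7 ≈ 22.857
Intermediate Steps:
R = -5/2 (R = -2 + (1/4)*(-2) = -2 - 1/2 = -5/2 ≈ -2.5000)
G(o, P) = 1/(-5/2 + P) (G(o, P) = 1/((-5/2 + P)*1) = 1/(-5/2 + P))
((-8 + 2) + 2)*(G(-2, 6) + w(-4, 8)) = ((-8 + 2) + 2)*(2/(-5 + 2*6) - 6) = (-6 + 2)*(2/(-5 + 12) - 6) = -4*(2/7 - 6) = -4*(-40/7) = 160/7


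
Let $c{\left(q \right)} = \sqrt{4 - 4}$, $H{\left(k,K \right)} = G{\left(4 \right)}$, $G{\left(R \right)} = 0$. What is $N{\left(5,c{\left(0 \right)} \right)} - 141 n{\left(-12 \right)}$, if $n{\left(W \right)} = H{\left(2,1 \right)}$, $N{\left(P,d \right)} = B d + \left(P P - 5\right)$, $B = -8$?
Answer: $20$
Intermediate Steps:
$H{\left(k,K \right)} = 0$
$c{\left(q \right)} = 0$ ($c{\left(q \right)} = \sqrt{0} = 0$)
$N{\left(P,d \right)} = -5 + P^{2} - 8 d$ ($N{\left(P,d \right)} = - 8 d + \left(P P - 5\right) = - 8 d + \left(P^{2} - 5\right) = - 8 d + \left(-5 + P^{2}\right) = -5 + P^{2} - 8 d$)
$n{\left(W \right)} = 0$
$N{\left(5,c{\left(0 \right)} \right)} - 141 n{\left(-12 \right)} = \left(-5 + 5^{2} - 0\right) - 0 = \left(-5 + 25 + 0\right) + 0 = 20 + 0 = 20$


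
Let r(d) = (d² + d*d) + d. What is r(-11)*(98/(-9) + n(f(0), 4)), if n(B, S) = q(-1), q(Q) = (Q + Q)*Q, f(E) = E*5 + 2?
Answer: -6160/3 ≈ -2053.3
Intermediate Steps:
f(E) = 2 + 5*E (f(E) = 5*E + 2 = 2 + 5*E)
q(Q) = 2*Q² (q(Q) = (2*Q)*Q = 2*Q²)
n(B, S) = 2 (n(B, S) = 2*(-1)² = 2*1 = 2)
r(d) = d + 2*d² (r(d) = (d² + d²) + d = 2*d² + d = d + 2*d²)
r(-11)*(98/(-9) + n(f(0), 4)) = (-11*(1 + 2*(-11)))*(98/(-9) + 2) = (-11*(1 - 22))*(98*(-⅑) + 2) = (-11*(-21))*(-98/9 + 2) = 231*(-80/9) = -6160/3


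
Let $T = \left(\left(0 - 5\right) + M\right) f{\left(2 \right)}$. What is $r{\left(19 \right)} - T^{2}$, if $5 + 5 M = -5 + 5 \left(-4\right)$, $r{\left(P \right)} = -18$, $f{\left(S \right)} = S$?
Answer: $-502$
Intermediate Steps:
$M = -6$ ($M = -1 + \frac{-5 + 5 \left(-4\right)}{5} = -1 + \frac{-5 - 20}{5} = -1 + \frac{1}{5} \left(-25\right) = -1 - 5 = -6$)
$T = -22$ ($T = \left(\left(0 - 5\right) - 6\right) 2 = \left(-5 - 6\right) 2 = \left(-11\right) 2 = -22$)
$r{\left(19 \right)} - T^{2} = -18 - \left(-22\right)^{2} = -18 - 484 = -502$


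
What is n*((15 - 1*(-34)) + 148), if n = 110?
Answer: 21670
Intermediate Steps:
n*((15 - 1*(-34)) + 148) = 110*((15 - 1*(-34)) + 148) = 110*((15 + 34) + 148) = 110*(49 + 148) = 110*197 = 21670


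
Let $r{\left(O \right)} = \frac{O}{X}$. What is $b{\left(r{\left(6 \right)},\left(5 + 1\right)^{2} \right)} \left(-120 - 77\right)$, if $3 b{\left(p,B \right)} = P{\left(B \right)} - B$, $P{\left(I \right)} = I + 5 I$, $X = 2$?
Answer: $-11820$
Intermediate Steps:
$P{\left(I \right)} = 6 I$
$r{\left(O \right)} = \frac{O}{2}$
$b{\left(p,B \right)} = \frac{5 B}{3}$ ($b{\left(p,B \right)} = \frac{6 B - B}{3} = \frac{5 B}{3}$)
$b{\left(r{\left(6 \right)},\left(5 + 1\right)^{2} \right)} \left(-120 - 77\right) = \frac{5 \left(5 + 1\right)^{2}}{3} \left(-120 - 77\right) = \frac{5 \cdot 6^{2}}{3} \left(-120 + \left(-137 + 60\right)\right) = \frac{5}{3} \cdot 36 \left(-120 - 77\right) = 60 \left(-197\right) = -11820$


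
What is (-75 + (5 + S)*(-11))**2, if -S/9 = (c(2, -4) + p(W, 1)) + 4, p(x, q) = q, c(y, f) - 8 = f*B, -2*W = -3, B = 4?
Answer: 182329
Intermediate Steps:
W = 3/2 (W = -1/2*(-3) = 3/2 ≈ 1.5000)
c(y, f) = 8 + 4*f (c(y, f) = 8 + f*4 = 8 + 4*f)
S = 27 (S = -9*(((8 + 4*(-4)) + 1) + 4) = -9*(((8 - 16) + 1) + 4) = -9*((-8 + 1) + 4) = -9*(-7 + 4) = -9*(-3) = 27)
(-75 + (5 + S)*(-11))**2 = (-75 + (5 + 27)*(-11))**2 = (-75 + 32*(-11))**2 = (-75 - 352)**2 = (-427)**2 = 182329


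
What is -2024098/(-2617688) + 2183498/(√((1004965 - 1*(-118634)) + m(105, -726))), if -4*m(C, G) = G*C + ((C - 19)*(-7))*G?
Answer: 1012049/1308844 + 2183498*√459286/688929 ≈ 2148.7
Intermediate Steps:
m(C, G) = -C*G/4 - G*(133 - 7*C)/4 (m(C, G) = -(G*C + ((C - 19)*(-7))*G)/4 = -(C*G + ((-19 + C)*(-7))*G)/4 = -(C*G + (133 - 7*C)*G)/4 = -(C*G + G*(133 - 7*C))/4 = -C*G/4 - G*(133 - 7*C)/4)
-2024098/(-2617688) + 2183498/(√((1004965 - 1*(-118634)) + m(105, -726))) = -2024098/(-2617688) + 2183498/(√((1004965 - 1*(-118634)) + (¼)*(-726)*(-133 + 6*105))) = -2024098*(-1/2617688) + 2183498/(√((1004965 + 118634) + (¼)*(-726)*(-133 + 630))) = 1012049/1308844 + 2183498/(√(1123599 + (¼)*(-726)*497)) = 1012049/1308844 + 2183498/(√(1123599 - 180411/2)) = 1012049/1308844 + 2183498/(√(2066787/2)) = 1012049/1308844 + 2183498/((3*√459286/2)) = 1012049/1308844 + 2183498*(√459286/688929) = 1012049/1308844 + 2183498*√459286/688929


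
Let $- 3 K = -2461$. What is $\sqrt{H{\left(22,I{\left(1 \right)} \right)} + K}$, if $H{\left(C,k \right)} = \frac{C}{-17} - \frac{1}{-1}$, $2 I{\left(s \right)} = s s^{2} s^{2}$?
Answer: $\frac{\sqrt{2132922}}{51} \approx 28.636$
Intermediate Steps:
$I{\left(s \right)} = \frac{s^{5}}{2}$ ($I{\left(s \right)} = \frac{s s^{2} s^{2}}{2} = \frac{s^{3} s^{2}}{2} = \frac{s^{5}}{2}$)
$K = \frac{2461}{3}$ ($K = \left(- \frac{1}{3}\right) \left(-2461\right) = \frac{2461}{3} \approx 820.33$)
$H{\left(C,k \right)} = 1 - \frac{C}{17}$ ($H{\left(C,k \right)} = C \left(- \frac{1}{17}\right) - -1 = - \frac{C}{17} + 1 = 1 - \frac{C}{17}$)
$\sqrt{H{\left(22,I{\left(1 \right)} \right)} + K} = \sqrt{\left(1 - \frac{22}{17}\right) + \frac{2461}{3}} = \sqrt{- \frac{5}{17} + \frac{2461}{3}} = \sqrt{\frac{41822}{51}} = \frac{\sqrt{2132922}}{51}$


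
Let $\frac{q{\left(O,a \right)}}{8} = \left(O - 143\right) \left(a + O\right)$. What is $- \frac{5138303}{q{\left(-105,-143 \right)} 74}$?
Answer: $- \frac{5138303}{36410368} \approx -0.14112$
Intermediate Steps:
$q{\left(O,a \right)} = 8 \left(-143 + O\right) \left(O + a\right)$ ($q{\left(O,a \right)} = 8 \left(O - 143\right) \left(a + O\right) = 8 \left(-143 + O\right) \left(O + a\right)$)
$- \frac{5138303}{q{\left(-105,-143 \right)} 74} = - \frac{5138303}{\left(\left(-1144\right) \left(-105\right) - -163592 + 8 \left(-105\right)^{2} + 8 \left(-105\right) \left(-143\right)\right) 74} = - \frac{5138303}{\left(120120 + 163592 + 8 \cdot 11025 + 120120\right) 74} = - \frac{5138303}{\left(120120 + 163592 + 88200 + 120120\right) 74} = - \frac{5138303}{492032 \cdot 74} = - \frac{5138303}{36410368}$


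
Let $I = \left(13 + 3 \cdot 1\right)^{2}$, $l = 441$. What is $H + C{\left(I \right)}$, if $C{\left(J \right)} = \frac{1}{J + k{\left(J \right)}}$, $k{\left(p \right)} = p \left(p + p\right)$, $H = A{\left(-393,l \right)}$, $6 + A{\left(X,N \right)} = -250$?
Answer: $- \frac{33619967}{131328} \approx -256.0$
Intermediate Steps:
$A{\left(X,N \right)} = -256$ ($A{\left(X,N \right)} = -6 - 250 = -256$)
$H = -256$
$k{\left(p \right)} = 2 p^{2}$ ($k{\left(p \right)} = p 2 p = 2 p^{2}$)
$I = 256$ ($I = \left(13 + 3\right)^{2} = 16^{2} = 256$)
$C{\left(J \right)} = \frac{1}{J + 2 J^{2}}$
$H + C{\left(I \right)} = -256 + \frac{1}{256 \left(1 + 2 \cdot 256\right)} = -256 + \frac{1}{256 \left(1 + 512\right)} = -256 + \frac{1}{256 \cdot 513} = -256 + \frac{1}{256} \cdot \frac{1}{513} = -256 + \frac{1}{131328} = - \frac{33619967}{131328}$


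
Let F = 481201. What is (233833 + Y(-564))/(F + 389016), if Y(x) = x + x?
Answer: 232705/870217 ≈ 0.26741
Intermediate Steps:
Y(x) = 2*x
(233833 + Y(-564))/(F + 389016) = (233833 + 2*(-564))/(481201 + 389016) = (233833 - 1128)/870217 = 232705*(1/870217) = 232705/870217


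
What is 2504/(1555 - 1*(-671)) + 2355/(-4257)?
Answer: 300961/526449 ≈ 0.57168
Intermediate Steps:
2504/(1555 - 1*(-671)) + 2355/(-4257) = 2504/(1555 + 671) + 2355*(-1/4257) = 2504/2226 - 785/1419 = 2504*(1/2226) - 785/1419 = 1252/1113 - 785/1419 = 300961/526449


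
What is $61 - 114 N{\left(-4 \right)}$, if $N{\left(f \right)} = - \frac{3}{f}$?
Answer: $- \frac{49}{2} \approx -24.5$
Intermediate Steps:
$61 - 114 N{\left(-4 \right)} = 61 - 114 \left(- \frac{3}{-4}\right) = 61 - 114 \left(\left(-3\right) \left(- \frac{1}{4}\right)\right) = 61 - \frac{171}{2} = - \frac{49}{2}$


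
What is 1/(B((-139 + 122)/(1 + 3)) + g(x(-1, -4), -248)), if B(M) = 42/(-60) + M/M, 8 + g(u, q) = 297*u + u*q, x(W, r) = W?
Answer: -10/567 ≈ -0.017637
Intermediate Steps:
g(u, q) = -8 + 297*u + q*u (g(u, q) = -8 + (297*u + u*q) = -8 + (297*u + q*u) = -8 + 297*u + q*u)
B(M) = 3/10 (B(M) = 42*(-1/60) + 1 = -7/10 + 1 = 3/10)
1/(B((-139 + 122)/(1 + 3)) + g(x(-1, -4), -248)) = 1/(3/10 + (-8 + 297*(-1) - 248*(-1))) = 1/(3/10 + (-8 - 297 + 248)) = 1/(3/10 - 57) = 1/(-567/10) = -10/567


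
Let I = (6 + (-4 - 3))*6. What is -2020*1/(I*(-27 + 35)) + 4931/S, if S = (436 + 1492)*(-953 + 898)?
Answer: 13372757/318120 ≈ 42.037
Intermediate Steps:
I = -6 (I = (6 - 7)*6 = -1*6 = -6)
S = -106040 (S = 1928*(-55) = -106040)
-2020*1/(I*(-27 + 35)) + 4931/S = -2020*(-1/(6*(-27 + 35))) + 4931/(-106040) = -2020/(8*(-6)) + 4931*(-1/106040) = -2020/(-48) - 4931/106040 = -2020*(-1/48) - 4931/106040 = 505/12 - 4931/106040 = 13372757/318120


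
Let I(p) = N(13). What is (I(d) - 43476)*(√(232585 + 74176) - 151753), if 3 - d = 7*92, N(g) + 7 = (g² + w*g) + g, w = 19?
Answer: 6533573662 - 43054*√306761 ≈ 6.5097e+9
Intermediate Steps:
N(g) = -7 + g² + 20*g (N(g) = -7 + ((g² + 19*g) + g) = -7 + (g² + 20*g) = -7 + g² + 20*g)
d = -641 (d = 3 - 7*92 = 3 - 1*644 = 3 - 644 = -641)
I(p) = 422 (I(p) = -7 + 13² + 20*13 = -7 + 169 + 260 = 422)
(I(d) - 43476)*(√(232585 + 74176) - 151753) = (422 - 43476)*(√(232585 + 74176) - 151753) = -43054*(√306761 - 151753) = -43054*(-151753 + √306761) = 6533573662 - 43054*√306761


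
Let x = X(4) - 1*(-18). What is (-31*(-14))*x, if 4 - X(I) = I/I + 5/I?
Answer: 17143/2 ≈ 8571.5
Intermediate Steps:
X(I) = 3 - 5/I (X(I) = 4 - (I/I + 5/I) = 4 - (1 + 5/I) = 4 + (-1 - 5/I) = 3 - 5/I)
x = 79/4 (x = (3 - 5/4) - 1*(-18) = (3 - 5*¼) + 18 = (3 - 5/4) + 18 = 7/4 + 18 = 79/4 ≈ 19.750)
(-31*(-14))*x = -31*(-14)*(79/4) = 434*(79/4) = 17143/2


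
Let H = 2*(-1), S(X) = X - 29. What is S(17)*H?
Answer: 24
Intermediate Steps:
S(X) = -29 + X
H = -2
S(17)*H = (-29 + 17)*(-2) = -12*(-2) = 24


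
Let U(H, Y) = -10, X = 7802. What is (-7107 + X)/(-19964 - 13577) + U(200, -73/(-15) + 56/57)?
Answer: -336105/33541 ≈ -10.021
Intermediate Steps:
(-7107 + X)/(-19964 - 13577) + U(200, -73/(-15) + 56/57) = (-7107 + 7802)/(-19964 - 13577) - 10 = 695/(-33541) - 10 = 695*(-1/33541) - 10 = -695/33541 - 10 = -336105/33541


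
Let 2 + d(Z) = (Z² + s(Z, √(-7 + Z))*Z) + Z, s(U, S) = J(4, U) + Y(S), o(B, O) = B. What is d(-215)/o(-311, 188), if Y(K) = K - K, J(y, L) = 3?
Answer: -45363/311 ≈ -145.86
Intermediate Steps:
Y(K) = 0
s(U, S) = 3 (s(U, S) = 3 + 0 = 3)
d(Z) = -2 + Z² + 4*Z (d(Z) = -2 + ((Z² + 3*Z) + Z) = -2 + (Z² + 4*Z) = -2 + Z² + 4*Z)
d(-215)/o(-311, 188) = (-2 + (-215)² + 4*(-215))/(-311) = (-2 + 46225 - 860)*(-1/311) = 45363*(-1/311) = -45363/311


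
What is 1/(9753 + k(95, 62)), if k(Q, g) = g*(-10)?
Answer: 1/9133 ≈ 0.00010949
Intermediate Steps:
k(Q, g) = -10*g
1/(9753 + k(95, 62)) = 1/(9753 - 10*62) = 1/(9753 - 620) = 1/9133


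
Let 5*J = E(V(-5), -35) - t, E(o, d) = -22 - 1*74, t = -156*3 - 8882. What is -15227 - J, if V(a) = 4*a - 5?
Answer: -85389/5 ≈ -17078.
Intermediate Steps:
t = -9350 (t = -468 - 8882 = -9350)
V(a) = -5 + 4*a
E(o, d) = -96 (E(o, d) = -22 - 74 = -96)
J = 9254/5 (J = (-96 - 1*(-9350))/5 = (-96 + 9350)/5 = (1/5)*9254 = 9254/5 ≈ 1850.8)
-15227 - J = -15227 - 1*9254/5 = -15227 - 9254/5 = -85389/5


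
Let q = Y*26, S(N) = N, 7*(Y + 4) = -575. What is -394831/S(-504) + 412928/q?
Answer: 262963913/438984 ≈ 599.03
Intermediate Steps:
Y = -603/7 (Y = -4 + (1/7)*(-575) = -4 - 575/7 = -603/7 ≈ -86.143)
q = -15678/7 (q = -603/7*26 = -15678/7 ≈ -2239.7)
-394831/S(-504) + 412928/q = -394831/(-504) + 412928/(-15678/7) = -394831*(-1/504) + 412928*(-7/15678) = 394831/504 - 1445248/7839 = 262963913/438984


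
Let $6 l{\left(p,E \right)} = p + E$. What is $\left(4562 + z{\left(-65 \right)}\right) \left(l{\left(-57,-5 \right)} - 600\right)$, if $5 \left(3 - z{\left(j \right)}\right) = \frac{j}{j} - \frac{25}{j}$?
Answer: $- \frac{543270517}{195} \approx -2.786 \cdot 10^{6}$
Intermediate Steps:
$l{\left(p,E \right)} = \frac{E}{6} + \frac{p}{6}$ ($l{\left(p,E \right)} = \frac{p + E}{6} = \frac{E + p}{6} = \frac{E}{6} + \frac{p}{6}$)
$z{\left(j \right)} = \frac{14}{5} + \frac{5}{j}$ ($z{\left(j \right)} = 3 - \frac{\frac{j}{j} - \frac{25}{j}}{5} = 3 - \frac{1 - \frac{25}{j}}{5} = 3 - \left(\frac{1}{5} - \frac{5}{j}\right) = \frac{14}{5} + \frac{5}{j}$)
$\left(4562 + z{\left(-65 \right)}\right) \left(l{\left(-57,-5 \right)} - 600\right) = \left(4562 + \left(\frac{14}{5} + \frac{5}{-65}\right)\right) \left(\left(\frac{1}{6} \left(-5\right) + \frac{1}{6} \left(-57\right)\right) - 600\right) = \left(4562 + \left(\frac{14}{5} + 5 \left(- \frac{1}{65}\right)\right)\right) \left(\left(- \frac{5}{6} - \frac{19}{2}\right) - 600\right) = \left(4562 + \left(\frac{14}{5} - \frac{1}{13}\right)\right) \left(- \frac{31}{3} - 600\right) = \left(4562 + \frac{177}{65}\right) \left(- \frac{1831}{3}\right) = \frac{296707}{65} \left(- \frac{1831}{3}\right) = - \frac{543270517}{195}$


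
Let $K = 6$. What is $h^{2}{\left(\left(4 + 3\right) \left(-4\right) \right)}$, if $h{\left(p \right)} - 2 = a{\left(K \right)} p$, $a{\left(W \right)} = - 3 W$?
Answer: $256036$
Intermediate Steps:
$h{\left(p \right)} = 2 - 18 p$ ($h{\left(p \right)} = 2 + \left(-3\right) 6 p = 2 - 18 p$)
$h^{2}{\left(\left(4 + 3\right) \left(-4\right) \right)} = \left(2 - 18 \left(4 + 3\right) \left(-4\right)\right)^{2} = \left(2 - 18 \cdot 7 \left(-4\right)\right)^{2} = \left(2 - -504\right)^{2} = \left(2 + 504\right)^{2} = 506^{2} = 256036$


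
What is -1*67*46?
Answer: -3082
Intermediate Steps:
-1*67*46 = -67*46 = -3082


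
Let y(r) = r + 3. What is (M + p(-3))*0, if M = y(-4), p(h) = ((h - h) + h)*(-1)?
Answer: 0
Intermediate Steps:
p(h) = -h (p(h) = (0 + h)*(-1) = h*(-1) = -h)
y(r) = 3 + r
M = -1 (M = 3 - 4 = -1)
(M + p(-3))*0 = (-1 - 1*(-3))*0 = (-1 + 3)*0 = 2*0 = 0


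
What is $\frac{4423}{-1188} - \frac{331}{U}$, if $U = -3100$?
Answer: $- \frac{1664759}{460350} \approx -3.6163$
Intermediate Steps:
$\frac{4423}{-1188} - \frac{331}{U} = \frac{4423}{-1188} - \frac{331}{-3100} = 4423 \left(- \frac{1}{1188}\right) - - \frac{331}{3100} = - \frac{4423}{1188} + \frac{331}{3100} = - \frac{1664759}{460350}$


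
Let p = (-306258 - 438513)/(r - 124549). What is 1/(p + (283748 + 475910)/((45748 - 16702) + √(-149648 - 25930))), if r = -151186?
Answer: 275735*(√175578 - 29046*I)/(-231096917096*I + 744771*√175578) ≈ 0.034657 + 0.00045316*I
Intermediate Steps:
p = 744771/275735 (p = (-306258 - 438513)/(-151186 - 124549) = -744771/(-275735) = -744771*(-1/275735) = 744771/275735 ≈ 2.7010)
1/(p + (283748 + 475910)/((45748 - 16702) + √(-149648 - 25930))) = 1/(744771/275735 + (283748 + 475910)/((45748 - 16702) + √(-149648 - 25930))) = 1/(744771/275735 + 759658/(29046 + √(-175578))) = 1/(744771/275735 + 759658/(29046 + I*√175578))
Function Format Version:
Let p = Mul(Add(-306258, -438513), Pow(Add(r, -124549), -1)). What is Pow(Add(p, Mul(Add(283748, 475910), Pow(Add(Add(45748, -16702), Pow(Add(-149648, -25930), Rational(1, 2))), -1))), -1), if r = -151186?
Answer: Mul(275735, Pow(Add(Mul(-231096917096, I), Mul(744771, Pow(175578, Rational(1, 2)))), -1), Add(Pow(175578, Rational(1, 2)), Mul(-29046, I))) ≈ Add(0.034657, Mul(0.00045316, I))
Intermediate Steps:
p = Rational(744771, 275735) (p = Mul(Add(-306258, -438513), Pow(Add(-151186, -124549), -1)) = Mul(-744771, Pow(-275735, -1)) = Mul(-744771, Rational(-1, 275735)) = Rational(744771, 275735) ≈ 2.7010)
Pow(Add(p, Mul(Add(283748, 475910), Pow(Add(Add(45748, -16702), Pow(Add(-149648, -25930), Rational(1, 2))), -1))), -1) = Pow(Add(Rational(744771, 275735), Mul(Add(283748, 475910), Pow(Add(Add(45748, -16702), Pow(Add(-149648, -25930), Rational(1, 2))), -1))), -1) = Pow(Add(Rational(744771, 275735), Mul(759658, Pow(Add(29046, Pow(-175578, Rational(1, 2))), -1))), -1) = Pow(Add(Rational(744771, 275735), Mul(759658, Pow(Add(29046, Mul(I, Pow(175578, Rational(1, 2)))), -1))), -1)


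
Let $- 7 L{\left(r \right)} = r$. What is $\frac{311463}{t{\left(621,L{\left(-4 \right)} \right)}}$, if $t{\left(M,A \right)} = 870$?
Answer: $\frac{103821}{290} \approx 358.0$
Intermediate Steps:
$L{\left(r \right)} = - \frac{r}{7}$
$\frac{311463}{t{\left(621,L{\left(-4 \right)} \right)}} = \frac{311463}{870} = 311463 \cdot \frac{1}{870} = \frac{103821}{290}$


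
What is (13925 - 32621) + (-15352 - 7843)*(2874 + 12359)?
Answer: -353348131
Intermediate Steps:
(13925 - 32621) + (-15352 - 7843)*(2874 + 12359) = -18696 - 23195*15233 = -18696 - 353329435 = -353348131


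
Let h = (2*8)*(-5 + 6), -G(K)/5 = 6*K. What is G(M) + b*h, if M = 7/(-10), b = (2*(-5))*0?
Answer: 21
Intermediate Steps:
b = 0 (b = -10*0 = 0)
M = -7/10 (M = 7*(-⅒) = -7/10 ≈ -0.70000)
G(K) = -30*K
h = 16 (h = 16*1 = 16)
G(M) + b*h = -30*(-7/10) + 0*16 = 21 + 0 = 21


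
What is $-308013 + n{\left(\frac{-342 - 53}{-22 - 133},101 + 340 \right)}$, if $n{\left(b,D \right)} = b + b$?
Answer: $- \frac{9548245}{31} \approx -3.0801 \cdot 10^{5}$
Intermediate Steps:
$n{\left(b,D \right)} = 2 b$
$-308013 + n{\left(\frac{-342 - 53}{-22 - 133},101 + 340 \right)} = -308013 + 2 \frac{-342 - 53}{-22 - 133} = -308013 + 2 \left(- \frac{395}{-155}\right) = -308013 + 2 \left(\left(-395\right) \left(- \frac{1}{155}\right)\right) = -308013 + 2 \cdot \frac{79}{31} = -308013 + \frac{158}{31} = - \frac{9548245}{31}$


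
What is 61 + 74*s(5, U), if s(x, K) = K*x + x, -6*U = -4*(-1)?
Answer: 553/3 ≈ 184.33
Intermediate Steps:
U = -⅔ (U = -(-2)*(-1)/3 = -⅙*4 = -⅔ ≈ -0.66667)
s(x, K) = x + K*x
61 + 74*s(5, U) = 61 + 74*(5*(1 - ⅔)) = 61 + 74*(5*(⅓)) = 61 + 74*(5/3) = 61 + 370/3 = 553/3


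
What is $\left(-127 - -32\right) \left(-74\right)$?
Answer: $7030$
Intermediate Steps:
$\left(-127 - -32\right) \left(-74\right) = \left(-127 + 32\right) \left(-74\right) = \left(-95\right) \left(-74\right) = 7030$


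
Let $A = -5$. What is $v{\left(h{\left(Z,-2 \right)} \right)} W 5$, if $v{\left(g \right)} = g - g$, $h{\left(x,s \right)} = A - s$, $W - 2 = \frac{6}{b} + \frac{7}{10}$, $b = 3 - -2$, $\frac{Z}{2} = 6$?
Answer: $0$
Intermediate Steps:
$Z = 12$ ($Z = 2 \cdot 6 = 12$)
$b = 5$ ($b = 3 + 2 = 5$)
$W = \frac{39}{10}$ ($W = 2 + \left(\frac{6}{5} + \frac{7}{10}\right) = 2 + \frac{19}{10} = \frac{39}{10} \approx 3.9$)
$h{\left(x,s \right)} = -5 - s$
$v{\left(g \right)} = 0$
$v{\left(h{\left(Z,-2 \right)} \right)} W 5 = 0 \cdot \frac{39}{10} \cdot 5 = 0 \cdot 5 = 0$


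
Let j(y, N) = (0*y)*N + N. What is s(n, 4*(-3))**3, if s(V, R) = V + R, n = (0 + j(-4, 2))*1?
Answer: -1000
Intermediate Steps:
j(y, N) = N (j(y, N) = 0*N + N = 0 + N = N)
n = 2 (n = (0 + 2)*1 = 2*1 = 2)
s(V, R) = R + V
s(n, 4*(-3))**3 = (4*(-3) + 2)**3 = (-12 + 2)**3 = (-10)**3 = -1000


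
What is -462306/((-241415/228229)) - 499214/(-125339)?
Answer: 13224843471626896/30258714685 ≈ 4.3706e+5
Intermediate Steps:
-462306/((-241415/228229)) - 499214/(-125339) = -462306/((-241415*1/228229)) - 499214*(-1/125339) = -462306/(-241415/228229) + 499214/125339 = -462306*(-228229/241415) + 499214/125339 = 105511636074/241415 + 499214/125339 = 13224843471626896/30258714685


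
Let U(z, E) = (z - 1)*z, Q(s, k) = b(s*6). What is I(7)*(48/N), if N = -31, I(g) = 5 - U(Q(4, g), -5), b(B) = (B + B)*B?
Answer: 63645456/31 ≈ 2.0531e+6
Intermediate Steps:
b(B) = 2*B² (b(B) = (2*B)*B = 2*B²)
Q(s, k) = 72*s² (Q(s, k) = 2*(s*6)² = 2*(6*s)² = 2*(36*s²) = 72*s²)
U(z, E) = z*(-1 + z) (U(z, E) = (-1 + z)*z = z*(-1 + z))
I(g) = -1325947 (I(g) = 5 - 72*4²*(-1 + 72*4²) = 5 - 72*16*(-1 + 72*16) = 5 - 1152*(-1 + 1152) = 5 - 1152*1151 = 5 - 1*1325952 = 5 - 1325952 = -1325947)
I(7)*(48/N) = -63645456/(-31) = -63645456*(-1)/31 = -1325947*(-48/31) = 63645456/31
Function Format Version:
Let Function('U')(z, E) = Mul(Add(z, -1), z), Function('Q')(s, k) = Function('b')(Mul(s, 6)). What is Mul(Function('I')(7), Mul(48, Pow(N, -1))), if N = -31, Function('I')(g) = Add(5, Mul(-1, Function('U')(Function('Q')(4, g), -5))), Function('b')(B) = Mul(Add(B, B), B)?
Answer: Rational(63645456, 31) ≈ 2.0531e+6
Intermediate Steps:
Function('b')(B) = Mul(2, Pow(B, 2)) (Function('b')(B) = Mul(Mul(2, B), B) = Mul(2, Pow(B, 2)))
Function('Q')(s, k) = Mul(72, Pow(s, 2)) (Function('Q')(s, k) = Mul(2, Pow(Mul(s, 6), 2)) = Mul(2, Pow(Mul(6, s), 2)) = Mul(2, Mul(36, Pow(s, 2))) = Mul(72, Pow(s, 2)))
Function('U')(z, E) = Mul(z, Add(-1, z)) (Function('U')(z, E) = Mul(Add(-1, z), z) = Mul(z, Add(-1, z)))
Function('I')(g) = -1325947 (Function('I')(g) = Add(5, Mul(-1, Mul(Mul(72, Pow(4, 2)), Add(-1, Mul(72, Pow(4, 2)))))) = Add(5, Mul(-1, Mul(Mul(72, 16), Add(-1, Mul(72, 16))))) = Add(5, Mul(-1, Mul(1152, Add(-1, 1152)))) = Add(5, Mul(-1, Mul(1152, 1151))) = Add(5, Mul(-1, 1325952)) = Add(5, -1325952) = -1325947)
Mul(Function('I')(7), Mul(48, Pow(N, -1))) = Mul(-1325947, Mul(48, Pow(-31, -1))) = Mul(-1325947, Mul(48, Rational(-1, 31))) = Mul(-1325947, Rational(-48, 31)) = Rational(63645456, 31)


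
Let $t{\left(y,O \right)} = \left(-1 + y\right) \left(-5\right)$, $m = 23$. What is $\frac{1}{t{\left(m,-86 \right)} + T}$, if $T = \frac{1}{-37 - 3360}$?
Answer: $- \frac{3397}{373671} \approx -0.0090909$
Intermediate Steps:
$t{\left(y,O \right)} = 5 - 5 y$
$T = - \frac{1}{3397}$ ($T = \frac{1}{-37 - 3360} = \frac{1}{-3397} = - \frac{1}{3397} \approx -0.00029438$)
$\frac{1}{t{\left(m,-86 \right)} + T} = \frac{1}{\left(5 - 115\right) - \frac{1}{3397}} = \frac{1}{-110 - \frac{1}{3397}} = \frac{1}{- \frac{373671}{3397}} = - \frac{3397}{373671}$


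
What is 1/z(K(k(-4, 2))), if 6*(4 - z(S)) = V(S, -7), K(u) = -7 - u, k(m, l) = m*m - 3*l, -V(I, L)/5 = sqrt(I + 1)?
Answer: 9/61 - 15*I/122 ≈ 0.14754 - 0.12295*I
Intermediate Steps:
V(I, L) = -5*sqrt(1 + I) (V(I, L) = -5*sqrt(I + 1) = -5*sqrt(1 + I))
k(m, l) = m**2 - 3*l
z(S) = 4 + 5*sqrt(1 + S)/6 (z(S) = 4 - (-5)*sqrt(1 + S)/6 = 4 + 5*sqrt(1 + S)/6)
1/z(K(k(-4, 2))) = 1/(4 + 5*sqrt(1 + (-7 - ((-4)**2 - 3*2)))/6) = 1/(4 + 5*sqrt(1 + (-7 - (16 - 6)))/6) = 1/(4 + 5*sqrt(1 + (-7 - 1*10))/6) = 1/(4 + 5*sqrt(1 + (-7 - 10))/6) = 1/(4 + 5*sqrt(1 - 17)/6) = 1/(4 + 5*sqrt(-16)/6) = 1/(4 + 5*(4*I)/6) = 1/(4 + 10*I/3) = 9*(4 - 10*I/3)/244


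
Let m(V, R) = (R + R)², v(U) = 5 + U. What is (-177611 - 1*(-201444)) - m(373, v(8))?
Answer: 23157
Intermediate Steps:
m(V, R) = 4*R² (m(V, R) = (2*R)² = 4*R²)
(-177611 - 1*(-201444)) - m(373, v(8)) = (-177611 - 1*(-201444)) - 4*(5 + 8)² = (-177611 + 201444) - 4*13² = 23833 - 4*169 = 23833 - 1*676 = 23833 - 676 = 23157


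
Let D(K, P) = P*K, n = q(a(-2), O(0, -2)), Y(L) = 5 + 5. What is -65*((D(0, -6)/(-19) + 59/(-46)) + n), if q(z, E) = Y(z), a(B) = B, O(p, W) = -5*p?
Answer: -26065/46 ≈ -566.63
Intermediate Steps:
Y(L) = 10
q(z, E) = 10
n = 10
D(K, P) = K*P
-65*((D(0, -6)/(-19) + 59/(-46)) + n) = -65*(((0*(-6))/(-19) + 59/(-46)) + 10) = -65*((0*(-1/19) + 59*(-1/46)) + 10) = -65*((0 - 59/46) + 10) = -65*(-59/46 + 10) = -65*401/46 = -26065/46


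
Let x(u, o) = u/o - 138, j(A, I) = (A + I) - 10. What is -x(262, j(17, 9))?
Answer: 973/8 ≈ 121.63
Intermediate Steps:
j(A, I) = -10 + A + I
x(u, o) = -138 + u/o (x(u, o) = u/o - 138 = -138 + u/o)
-x(262, j(17, 9)) = -(-138 + 262/(-10 + 17 + 9)) = -(-138 + 262/16) = -(-138 + 262*(1/16)) = -(-138 + 131/8) = -1*(-973/8) = 973/8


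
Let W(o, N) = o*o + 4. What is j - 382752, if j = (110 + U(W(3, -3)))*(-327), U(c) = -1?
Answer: -418395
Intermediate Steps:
W(o, N) = 4 + o**2 (W(o, N) = o**2 + 4 = 4 + o**2)
j = -35643 (j = (110 - 1)*(-327) = 109*(-327) = -35643)
j - 382752 = -35643 - 382752 = -418395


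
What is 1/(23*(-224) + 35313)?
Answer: 1/30161 ≈ 3.3155e-5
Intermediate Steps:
1/(23*(-224) + 35313) = 1/(-5152 + 35313) = 1/30161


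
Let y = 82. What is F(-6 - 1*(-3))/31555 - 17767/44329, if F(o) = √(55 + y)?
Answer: -17767/44329 + √137/31555 ≈ -0.40043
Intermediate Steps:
F(o) = √137 (F(o) = √(55 + 82) = √137)
F(-6 - 1*(-3))/31555 - 17767/44329 = √137/31555 - 17767/44329 = -17767/44329 + √137/31555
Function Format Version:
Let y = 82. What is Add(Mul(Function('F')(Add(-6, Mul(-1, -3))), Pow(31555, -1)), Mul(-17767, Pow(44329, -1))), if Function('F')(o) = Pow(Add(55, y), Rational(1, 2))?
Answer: Add(Rational(-17767, 44329), Mul(Rational(1, 31555), Pow(137, Rational(1, 2)))) ≈ -0.40043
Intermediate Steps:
Function('F')(o) = Pow(137, Rational(1, 2)) (Function('F')(o) = Pow(Add(55, 82), Rational(1, 2)) = Pow(137, Rational(1, 2)))
Add(Mul(Function('F')(Add(-6, Mul(-1, -3))), Pow(31555, -1)), Mul(-17767, Pow(44329, -1))) = Add(Mul(Pow(137, Rational(1, 2)), Pow(31555, -1)), Mul(-17767, Pow(44329, -1))) = Add(Mul(Pow(137, Rational(1, 2)), Rational(1, 31555)), Mul(-17767, Rational(1, 44329))) = Add(Mul(Rational(1, 31555), Pow(137, Rational(1, 2))), Rational(-17767, 44329)) = Add(Rational(-17767, 44329), Mul(Rational(1, 31555), Pow(137, Rational(1, 2))))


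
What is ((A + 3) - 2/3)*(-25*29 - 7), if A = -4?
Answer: 1220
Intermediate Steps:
((A + 3) - 2/3)*(-25*29 - 7) = ((-4 + 3) - 2/3)*(-25*29 - 7) = (-1 - 2*⅓)*(-725 - 7) = (-1 - ⅔)*(-732) = -5/3*(-732) = 1220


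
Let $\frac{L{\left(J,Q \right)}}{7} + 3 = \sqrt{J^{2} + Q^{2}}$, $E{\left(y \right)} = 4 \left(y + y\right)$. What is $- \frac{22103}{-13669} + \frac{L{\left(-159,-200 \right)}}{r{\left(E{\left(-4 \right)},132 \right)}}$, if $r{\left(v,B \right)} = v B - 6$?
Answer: $\frac{31260913}{19273290} - \frac{7 \sqrt{65281}}{4230} \approx 1.1992$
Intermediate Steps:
$E{\left(y \right)} = 8 y$ ($E{\left(y \right)} = 4 \cdot 2 y = 8 y$)
$r{\left(v,B \right)} = -6 + B v$ ($r{\left(v,B \right)} = B v - 6 = -6 + B v$)
$L{\left(J,Q \right)} = -21 + 7 \sqrt{J^{2} + Q^{2}}$
$- \frac{22103}{-13669} + \frac{L{\left(-159,-200 \right)}}{r{\left(E{\left(-4 \right)},132 \right)}} = - \frac{22103}{-13669} + \frac{-21 + 7 \sqrt{\left(-159\right)^{2} + \left(-200\right)^{2}}}{-6 + 132 \cdot 8 \left(-4\right)} = \left(-22103\right) \left(- \frac{1}{13669}\right) + \frac{-21 + 7 \sqrt{25281 + 40000}}{-6 + 132 \left(-32\right)} = \frac{22103}{13669} + \frac{-21 + 7 \sqrt{65281}}{-6 - 4224} = \frac{22103}{13669} + \frac{-21 + 7 \sqrt{65281}}{-4230} = \frac{22103}{13669} + \left(-21 + 7 \sqrt{65281}\right) \left(- \frac{1}{4230}\right) = \frac{22103}{13669} + \left(\frac{7}{1410} - \frac{7 \sqrt{65281}}{4230}\right) = \frac{31260913}{19273290} - \frac{7 \sqrt{65281}}{4230}$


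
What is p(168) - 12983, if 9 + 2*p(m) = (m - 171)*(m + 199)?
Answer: -13538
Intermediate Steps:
p(m) = -9/2 + (-171 + m)*(199 + m)/2 (p(m) = -9/2 + ((m - 171)*(m + 199))/2 = -9/2 + ((-171 + m)*(199 + m))/2 = -9/2 + (-171 + m)*(199 + m)/2)
p(168) - 12983 = (-17019 + (1/2)*168**2 + 14*168) - 12983 = (-17019 + (1/2)*28224 + 2352) - 12983 = (-17019 + 14112 + 2352) - 12983 = -555 - 12983 = -13538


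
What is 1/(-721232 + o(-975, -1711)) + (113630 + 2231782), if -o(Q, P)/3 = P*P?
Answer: 22290314838539/9503795 ≈ 2.3454e+6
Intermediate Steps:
o(Q, P) = -3*P² (o(Q, P) = -3*P*P = -3*P²)
1/(-721232 + o(-975, -1711)) + (113630 + 2231782) = 1/(-721232 - 3*(-1711)²) + (113630 + 2231782) = 1/(-721232 - 3*2927521) + 2345412 = 1/(-721232 - 8782563) + 2345412 = 1/(-9503795) + 2345412 = -1/9503795 + 2345412 = 22290314838539/9503795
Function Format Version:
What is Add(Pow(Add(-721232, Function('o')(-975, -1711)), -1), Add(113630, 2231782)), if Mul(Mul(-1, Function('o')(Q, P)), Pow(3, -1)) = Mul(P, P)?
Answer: Rational(22290314838539, 9503795) ≈ 2.3454e+6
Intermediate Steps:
Function('o')(Q, P) = Mul(-3, Pow(P, 2)) (Function('o')(Q, P) = Mul(-3, Mul(P, P)) = Mul(-3, Pow(P, 2)))
Add(Pow(Add(-721232, Function('o')(-975, -1711)), -1), Add(113630, 2231782)) = Add(Pow(Add(-721232, Mul(-3, Pow(-1711, 2))), -1), Add(113630, 2231782)) = Add(Pow(Add(-721232, Mul(-3, 2927521)), -1), 2345412) = Add(Pow(Add(-721232, -8782563), -1), 2345412) = Add(Pow(-9503795, -1), 2345412) = Add(Rational(-1, 9503795), 2345412) = Rational(22290314838539, 9503795)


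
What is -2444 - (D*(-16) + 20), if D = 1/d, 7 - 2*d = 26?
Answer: -46848/19 ≈ -2465.7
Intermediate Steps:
d = -19/2 (d = 7/2 - ½*26 = 7/2 - 13 = -19/2 ≈ -9.5000)
D = -2/19 (D = 1/(-19/2) = -2/19 ≈ -0.10526)
-2444 - (D*(-16) + 20) = -2444 - (-2/19*(-16) + 20) = -2444 - (32/19 + 20) = -2444 - 1*412/19 = -2444 - 412/19 = -46848/19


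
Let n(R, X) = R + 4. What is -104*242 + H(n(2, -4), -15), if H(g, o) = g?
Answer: -25162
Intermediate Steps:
n(R, X) = 4 + R
-104*242 + H(n(2, -4), -15) = -104*242 + (4 + 2) = -25168 + 6 = -25162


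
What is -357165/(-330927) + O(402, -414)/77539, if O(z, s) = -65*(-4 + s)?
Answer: 58509575/40924639 ≈ 1.4297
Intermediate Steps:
O(z, s) = 260 - 65*s
-357165/(-330927) + O(402, -414)/77539 = -357165/(-330927) + (260 - 65*(-414))/77539 = -357165*(-1/330927) + (260 + 26910)*(1/77539) = 119055/110309 + 27170*(1/77539) = 119055/110309 + 130/371 = 58509575/40924639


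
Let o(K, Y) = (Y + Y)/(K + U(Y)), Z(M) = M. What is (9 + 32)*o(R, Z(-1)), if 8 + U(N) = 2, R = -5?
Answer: 82/11 ≈ 7.4545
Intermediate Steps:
U(N) = -6 (U(N) = -8 + 2 = -6)
o(K, Y) = 2*Y/(-6 + K) (o(K, Y) = (Y + Y)/(K - 6) = (2*Y)/(-6 + K) = 2*Y/(-6 + K))
(9 + 32)*o(R, Z(-1)) = (9 + 32)*(2*(-1)/(-6 - 5)) = 41*(2*(-1)/(-11)) = 41*(2*(-1)*(-1/11)) = 41*(2/11) = 82/11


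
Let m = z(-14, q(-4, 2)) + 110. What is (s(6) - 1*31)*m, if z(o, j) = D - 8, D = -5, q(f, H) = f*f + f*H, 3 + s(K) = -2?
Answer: -3492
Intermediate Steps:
s(K) = -5 (s(K) = -3 - 2 = -5)
q(f, H) = f**2 + H*f
z(o, j) = -13 (z(o, j) = -5 - 8 = -13)
m = 97 (m = -13 + 110 = 97)
(s(6) - 1*31)*m = (-5 - 1*31)*97 = (-5 - 31)*97 = -36*97 = -3492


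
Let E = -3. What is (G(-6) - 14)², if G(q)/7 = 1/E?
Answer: 2401/9 ≈ 266.78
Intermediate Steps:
G(q) = -7/3 (G(q) = 7/(-3) = 7*(-⅓) = -7/3)
(G(-6) - 14)² = (-7/3 - 14)² = (-49/3)² = 2401/9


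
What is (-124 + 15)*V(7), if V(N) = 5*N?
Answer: -3815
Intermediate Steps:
(-124 + 15)*V(7) = (-124 + 15)*(5*7) = -109*35 = -3815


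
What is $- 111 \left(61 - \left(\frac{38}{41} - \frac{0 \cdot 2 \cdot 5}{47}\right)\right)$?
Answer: $- \frac{273393}{41} \approx -6668.1$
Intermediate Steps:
$- 111 \left(61 - \left(\frac{38}{41} - \frac{0 \cdot 2 \cdot 5}{47}\right)\right) = - 111 \left(61 - \left(\frac{38}{41} - 0 \cdot 5 \cdot \frac{1}{47}\right)\right) = - 111 \left(61 + \left(- \frac{38}{41} + 0 \cdot \frac{1}{47}\right)\right) = - 111 \left(61 + \left(- \frac{38}{41} + 0\right)\right) = - 111 \left(61 - \frac{38}{41}\right) = \left(-111\right) \frac{2463}{41} = - \frac{273393}{41}$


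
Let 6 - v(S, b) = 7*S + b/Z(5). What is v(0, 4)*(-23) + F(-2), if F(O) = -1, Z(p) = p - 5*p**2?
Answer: -4193/30 ≈ -139.77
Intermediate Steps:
v(S, b) = 6 - 7*S + b/120 (v(S, b) = 6 - (7*S + b/((5*(1 - 5*5)))) = 6 - (7*S + b/((5*(1 - 25)))) = 6 - (7*S + b/((5*(-24)))) = 6 - (7*S + b/(-120)) = 6 - (7*S + b*(-1/120)) = 6 - (7*S - b/120) = 6 + (-7*S + b/120) = 6 - 7*S + b/120)
v(0, 4)*(-23) + F(-2) = (6 - 7*0 + (1/120)*4)*(-23) - 1 = (6 + 0 + 1/30)*(-23) - 1 = (181/30)*(-23) - 1 = -4163/30 - 1 = -4193/30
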